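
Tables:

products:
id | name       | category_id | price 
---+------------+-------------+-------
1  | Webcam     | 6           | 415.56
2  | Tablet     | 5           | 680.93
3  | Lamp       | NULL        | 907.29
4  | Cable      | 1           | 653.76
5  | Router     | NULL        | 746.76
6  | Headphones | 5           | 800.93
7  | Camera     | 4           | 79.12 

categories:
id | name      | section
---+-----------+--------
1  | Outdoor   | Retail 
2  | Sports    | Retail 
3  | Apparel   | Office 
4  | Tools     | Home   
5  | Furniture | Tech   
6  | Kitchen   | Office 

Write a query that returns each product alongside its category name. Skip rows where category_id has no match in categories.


INNER JOIN keeps only products rows whose category_id matches an id in categories. Walk through each product:
  - product 1 (Webcam): category_id=6 -> matches Kitchen
  - product 2 (Tablet): category_id=5 -> matches Furniture
  - product 3 (Lamp): category_id=NULL, no match -> dropped
  - product 4 (Cable): category_id=1 -> matches Outdoor
  - product 5 (Router): category_id=NULL, no match -> dropped
  - product 6 (Headphones): category_id=5 -> matches Furniture
  - product 7 (Camera): category_id=4 -> matches Tools
So 2 of 7 rows are dropped.

SQL:
SELECT a.name, b.name AS category
FROM products a
INNER JOIN categories b ON a.category_id = b.id

Result:
name       | category 
-----------+----------
Webcam     | Kitchen  
Tablet     | Furniture
Cable      | Outdoor  
Headphones | Furniture
Camera     | Tools    


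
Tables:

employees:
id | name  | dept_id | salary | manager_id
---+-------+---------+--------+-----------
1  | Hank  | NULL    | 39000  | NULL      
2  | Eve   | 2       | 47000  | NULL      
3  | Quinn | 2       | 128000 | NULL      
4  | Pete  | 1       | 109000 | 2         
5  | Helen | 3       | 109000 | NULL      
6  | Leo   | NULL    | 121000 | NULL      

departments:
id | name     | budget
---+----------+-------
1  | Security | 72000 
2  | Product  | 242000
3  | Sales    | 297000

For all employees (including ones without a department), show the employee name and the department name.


LEFT JOIN keeps every row from employees (the left table); where dept_id has no match in departments, the department columns become NULL. Walk through each employee:
  - employee 1 (Hank): dept_id=NULL, no match -> kept with NULL
  - employee 2 (Eve): dept_id=2 -> matches Product
  - employee 3 (Quinn): dept_id=2 -> matches Product
  - employee 4 (Pete): dept_id=1 -> matches Security
  - employee 5 (Helen): dept_id=3 -> matches Sales
  - employee 6 (Leo): dept_id=NULL, no match -> kept with NULL
All 6 rows appear; 2 have NULL department.

SQL:
SELECT a.name, b.name AS department
FROM employees a
LEFT JOIN departments b ON a.dept_id = b.id

Result:
name  | department
------+-----------
Hank  | NULL      
Eve   | Product   
Quinn | Product   
Pete  | Security  
Helen | Sales     
Leo   | NULL      


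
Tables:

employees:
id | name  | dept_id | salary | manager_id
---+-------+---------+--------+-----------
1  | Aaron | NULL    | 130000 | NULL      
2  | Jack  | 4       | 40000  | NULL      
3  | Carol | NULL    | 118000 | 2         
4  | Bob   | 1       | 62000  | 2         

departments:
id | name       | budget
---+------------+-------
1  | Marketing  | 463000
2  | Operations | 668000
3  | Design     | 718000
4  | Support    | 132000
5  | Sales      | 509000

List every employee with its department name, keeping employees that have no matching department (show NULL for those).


LEFT JOIN keeps every row from employees (the left table); where dept_id has no match in departments, the department columns become NULL. Walk through each employee:
  - employee 1 (Aaron): dept_id=NULL, no match -> kept with NULL
  - employee 2 (Jack): dept_id=4 -> matches Support
  - employee 3 (Carol): dept_id=NULL, no match -> kept with NULL
  - employee 4 (Bob): dept_id=1 -> matches Marketing
All 4 rows appear; 2 have NULL department.

SQL:
SELECT a.name, b.name AS department
FROM employees a
LEFT JOIN departments b ON a.dept_id = b.id

Result:
name  | department
------+-----------
Aaron | NULL      
Jack  | Support   
Carol | NULL      
Bob   | Marketing 


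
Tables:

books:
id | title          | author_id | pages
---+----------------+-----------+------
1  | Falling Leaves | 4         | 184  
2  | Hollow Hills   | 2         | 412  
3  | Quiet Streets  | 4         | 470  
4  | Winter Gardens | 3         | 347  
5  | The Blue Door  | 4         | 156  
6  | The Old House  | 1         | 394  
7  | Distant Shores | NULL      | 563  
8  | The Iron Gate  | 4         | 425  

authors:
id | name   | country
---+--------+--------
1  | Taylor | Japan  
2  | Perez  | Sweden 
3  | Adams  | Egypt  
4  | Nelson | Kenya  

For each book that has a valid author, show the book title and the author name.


INNER JOIN keeps only books rows whose author_id matches an id in authors. Walk through each book:
  - book 1 (Falling Leaves): author_id=4 -> matches Nelson
  - book 2 (Hollow Hills): author_id=2 -> matches Perez
  - book 3 (Quiet Streets): author_id=4 -> matches Nelson
  - book 4 (Winter Gardens): author_id=3 -> matches Adams
  - book 5 (The Blue Door): author_id=4 -> matches Nelson
  - book 6 (The Old House): author_id=1 -> matches Taylor
  - book 7 (Distant Shores): author_id=NULL, no match -> dropped
  - book 8 (The Iron Gate): author_id=4 -> matches Nelson
So 1 of 8 rows is dropped.

SQL:
SELECT a.title, b.name AS author
FROM books a
INNER JOIN authors b ON a.author_id = b.id

Result:
title          | author
---------------+-------
Falling Leaves | Nelson
Hollow Hills   | Perez 
Quiet Streets  | Nelson
Winter Gardens | Adams 
The Blue Door  | Nelson
The Old House  | Taylor
The Iron Gate  | Nelson


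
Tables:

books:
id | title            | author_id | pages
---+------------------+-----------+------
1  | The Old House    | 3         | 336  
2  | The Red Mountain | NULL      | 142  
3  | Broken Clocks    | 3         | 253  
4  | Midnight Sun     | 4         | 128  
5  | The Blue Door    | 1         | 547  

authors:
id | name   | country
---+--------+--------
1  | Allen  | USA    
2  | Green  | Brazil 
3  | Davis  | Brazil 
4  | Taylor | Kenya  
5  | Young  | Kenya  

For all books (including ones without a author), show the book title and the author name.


LEFT JOIN keeps every row from books (the left table); where author_id has no match in authors, the author columns become NULL. Walk through each book:
  - book 1 (The Old House): author_id=3 -> matches Davis
  - book 2 (The Red Mountain): author_id=NULL, no match -> kept with NULL
  - book 3 (Broken Clocks): author_id=3 -> matches Davis
  - book 4 (Midnight Sun): author_id=4 -> matches Taylor
  - book 5 (The Blue Door): author_id=1 -> matches Allen
All 5 rows appear; 1 has NULL author.

SQL:
SELECT a.title, b.name AS author
FROM books a
LEFT JOIN authors b ON a.author_id = b.id

Result:
title            | author
-----------------+-------
The Old House    | Davis 
The Red Mountain | NULL  
Broken Clocks    | Davis 
Midnight Sun     | Taylor
The Blue Door    | Allen 


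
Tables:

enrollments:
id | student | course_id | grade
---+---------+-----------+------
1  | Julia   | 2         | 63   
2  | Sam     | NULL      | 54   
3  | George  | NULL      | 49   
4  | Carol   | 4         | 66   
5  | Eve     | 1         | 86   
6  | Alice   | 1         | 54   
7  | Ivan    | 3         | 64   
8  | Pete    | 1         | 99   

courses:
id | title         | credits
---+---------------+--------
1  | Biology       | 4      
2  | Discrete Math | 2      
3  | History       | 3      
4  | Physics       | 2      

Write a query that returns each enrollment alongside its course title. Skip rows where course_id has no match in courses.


INNER JOIN keeps only enrollments rows whose course_id matches an id in courses. Walk through each enrollment:
  - enrollment 1 (Julia): course_id=2 -> matches Discrete Math
  - enrollment 2 (Sam): course_id=NULL, no match -> dropped
  - enrollment 3 (George): course_id=NULL, no match -> dropped
  - enrollment 4 (Carol): course_id=4 -> matches Physics
  - enrollment 5 (Eve): course_id=1 -> matches Biology
  - enrollment 6 (Alice): course_id=1 -> matches Biology
  - enrollment 7 (Ivan): course_id=3 -> matches History
  - enrollment 8 (Pete): course_id=1 -> matches Biology
So 2 of 8 rows are dropped.

SQL:
SELECT a.student, b.title AS course
FROM enrollments a
INNER JOIN courses b ON a.course_id = b.id

Result:
student | course       
--------+--------------
Julia   | Discrete Math
Carol   | Physics      
Eve     | Biology      
Alice   | Biology      
Ivan    | History      
Pete    | Biology      


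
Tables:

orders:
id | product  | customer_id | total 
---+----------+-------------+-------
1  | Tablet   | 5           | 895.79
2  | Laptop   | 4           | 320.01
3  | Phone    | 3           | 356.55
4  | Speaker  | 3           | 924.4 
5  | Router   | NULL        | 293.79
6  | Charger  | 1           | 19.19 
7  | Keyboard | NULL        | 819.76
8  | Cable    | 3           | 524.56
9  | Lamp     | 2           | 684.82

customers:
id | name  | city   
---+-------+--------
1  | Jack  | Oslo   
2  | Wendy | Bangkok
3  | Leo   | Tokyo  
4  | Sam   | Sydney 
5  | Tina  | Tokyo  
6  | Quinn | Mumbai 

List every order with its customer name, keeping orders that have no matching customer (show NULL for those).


LEFT JOIN keeps every row from orders (the left table); where customer_id has no match in customers, the customer columns become NULL. Walk through each order:
  - order 1 (Tablet): customer_id=5 -> matches Tina
  - order 2 (Laptop): customer_id=4 -> matches Sam
  - order 3 (Phone): customer_id=3 -> matches Leo
  - order 4 (Speaker): customer_id=3 -> matches Leo
  - order 5 (Router): customer_id=NULL, no match -> kept with NULL
  - order 6 (Charger): customer_id=1 -> matches Jack
  - order 7 (Keyboard): customer_id=NULL, no match -> kept with NULL
  - order 8 (Cable): customer_id=3 -> matches Leo
  - order 9 (Lamp): customer_id=2 -> matches Wendy
All 9 rows appear; 2 have NULL customer.

SQL:
SELECT a.product, b.name AS customer
FROM orders a
LEFT JOIN customers b ON a.customer_id = b.id

Result:
product  | customer
---------+---------
Tablet   | Tina    
Laptop   | Sam     
Phone    | Leo     
Speaker  | Leo     
Router   | NULL    
Charger  | Jack    
Keyboard | NULL    
Cable    | Leo     
Lamp     | Wendy   


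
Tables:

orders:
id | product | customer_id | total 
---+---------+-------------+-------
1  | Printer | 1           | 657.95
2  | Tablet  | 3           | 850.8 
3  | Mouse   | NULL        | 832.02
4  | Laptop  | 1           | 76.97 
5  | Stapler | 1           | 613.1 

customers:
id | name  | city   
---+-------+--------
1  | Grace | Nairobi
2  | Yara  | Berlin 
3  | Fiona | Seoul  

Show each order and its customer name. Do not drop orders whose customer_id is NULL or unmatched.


LEFT JOIN keeps every row from orders (the left table); where customer_id has no match in customers, the customer columns become NULL. Walk through each order:
  - order 1 (Printer): customer_id=1 -> matches Grace
  - order 2 (Tablet): customer_id=3 -> matches Fiona
  - order 3 (Mouse): customer_id=NULL, no match -> kept with NULL
  - order 4 (Laptop): customer_id=1 -> matches Grace
  - order 5 (Stapler): customer_id=1 -> matches Grace
All 5 rows appear; 1 has NULL customer.

SQL:
SELECT a.product, b.name AS customer
FROM orders a
LEFT JOIN customers b ON a.customer_id = b.id

Result:
product | customer
--------+---------
Printer | Grace   
Tablet  | Fiona   
Mouse   | NULL    
Laptop  | Grace   
Stapler | Grace   


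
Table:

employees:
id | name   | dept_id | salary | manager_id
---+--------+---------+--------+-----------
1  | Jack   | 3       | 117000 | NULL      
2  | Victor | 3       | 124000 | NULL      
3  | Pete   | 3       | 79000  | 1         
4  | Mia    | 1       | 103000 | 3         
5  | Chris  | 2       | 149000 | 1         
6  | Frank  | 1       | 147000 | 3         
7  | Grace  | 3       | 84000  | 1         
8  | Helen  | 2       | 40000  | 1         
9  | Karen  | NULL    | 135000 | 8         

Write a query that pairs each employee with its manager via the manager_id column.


This is a self-join: employees is joined to a second copy of itself, matching each row's manager_id to another row's id. Use LEFT JOIN so rows with manager_id=NULL are kept.
  - employee 1 (Jack): manager_id=NULL -> NULL
  - employee 2 (Victor): manager_id=NULL -> NULL
  - employee 3 (Pete): manager_id=1 -> Jack
  - employee 4 (Mia): manager_id=3 -> Pete
  - employee 5 (Chris): manager_id=1 -> Jack
  - employee 6 (Frank): manager_id=3 -> Pete
  - employee 7 (Grace): manager_id=1 -> Jack
  - employee 8 (Helen): manager_id=1 -> Jack
  - employee 9 (Karen): manager_id=8 -> Helen

SQL:
SELECT a.name AS item, b.name AS manager
FROM employees a
LEFT JOIN employees b ON a.manager_id = b.id

Result:
item   | manager
-------+--------
Jack   | NULL   
Victor | NULL   
Pete   | Jack   
Mia    | Pete   
Chris  | Jack   
Frank  | Pete   
Grace  | Jack   
Helen  | Jack   
Karen  | Helen  


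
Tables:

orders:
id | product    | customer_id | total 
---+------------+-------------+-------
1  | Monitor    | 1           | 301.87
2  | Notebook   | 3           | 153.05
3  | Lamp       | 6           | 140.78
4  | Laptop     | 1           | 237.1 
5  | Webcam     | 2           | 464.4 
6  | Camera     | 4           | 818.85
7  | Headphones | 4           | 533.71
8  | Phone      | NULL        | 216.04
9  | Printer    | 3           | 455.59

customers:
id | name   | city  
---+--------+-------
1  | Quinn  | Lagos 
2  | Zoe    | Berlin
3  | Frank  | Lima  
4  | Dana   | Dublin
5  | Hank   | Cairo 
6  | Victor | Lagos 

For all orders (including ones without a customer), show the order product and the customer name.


LEFT JOIN keeps every row from orders (the left table); where customer_id has no match in customers, the customer columns become NULL. Walk through each order:
  - order 1 (Monitor): customer_id=1 -> matches Quinn
  - order 2 (Notebook): customer_id=3 -> matches Frank
  - order 3 (Lamp): customer_id=6 -> matches Victor
  - order 4 (Laptop): customer_id=1 -> matches Quinn
  - order 5 (Webcam): customer_id=2 -> matches Zoe
  - order 6 (Camera): customer_id=4 -> matches Dana
  - order 7 (Headphones): customer_id=4 -> matches Dana
  - order 8 (Phone): customer_id=NULL, no match -> kept with NULL
  - order 9 (Printer): customer_id=3 -> matches Frank
All 9 rows appear; 1 has NULL customer.

SQL:
SELECT a.product, b.name AS customer
FROM orders a
LEFT JOIN customers b ON a.customer_id = b.id

Result:
product    | customer
-----------+---------
Monitor    | Quinn   
Notebook   | Frank   
Lamp       | Victor  
Laptop     | Quinn   
Webcam     | Zoe     
Camera     | Dana    
Headphones | Dana    
Phone      | NULL    
Printer    | Frank   


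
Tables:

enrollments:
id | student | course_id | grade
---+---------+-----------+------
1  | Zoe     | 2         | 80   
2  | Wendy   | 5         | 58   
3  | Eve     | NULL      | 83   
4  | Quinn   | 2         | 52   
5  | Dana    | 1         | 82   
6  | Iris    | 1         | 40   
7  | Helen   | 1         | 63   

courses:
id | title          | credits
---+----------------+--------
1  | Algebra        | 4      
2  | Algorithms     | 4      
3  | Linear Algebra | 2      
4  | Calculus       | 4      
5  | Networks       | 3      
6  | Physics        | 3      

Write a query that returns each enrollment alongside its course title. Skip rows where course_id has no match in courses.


INNER JOIN keeps only enrollments rows whose course_id matches an id in courses. Walk through each enrollment:
  - enrollment 1 (Zoe): course_id=2 -> matches Algorithms
  - enrollment 2 (Wendy): course_id=5 -> matches Networks
  - enrollment 3 (Eve): course_id=NULL, no match -> dropped
  - enrollment 4 (Quinn): course_id=2 -> matches Algorithms
  - enrollment 5 (Dana): course_id=1 -> matches Algebra
  - enrollment 6 (Iris): course_id=1 -> matches Algebra
  - enrollment 7 (Helen): course_id=1 -> matches Algebra
So 1 of 7 rows is dropped.

SQL:
SELECT a.student, b.title AS course
FROM enrollments a
INNER JOIN courses b ON a.course_id = b.id

Result:
student | course    
--------+-----------
Zoe     | Algorithms
Wendy   | Networks  
Quinn   | Algorithms
Dana    | Algebra   
Iris    | Algebra   
Helen   | Algebra   


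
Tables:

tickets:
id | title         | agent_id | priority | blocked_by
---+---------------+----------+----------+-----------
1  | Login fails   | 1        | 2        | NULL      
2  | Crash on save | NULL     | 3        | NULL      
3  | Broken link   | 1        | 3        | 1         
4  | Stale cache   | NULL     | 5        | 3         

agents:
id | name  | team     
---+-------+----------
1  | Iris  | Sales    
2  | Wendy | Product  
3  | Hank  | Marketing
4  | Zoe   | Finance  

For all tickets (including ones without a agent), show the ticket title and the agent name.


LEFT JOIN keeps every row from tickets (the left table); where agent_id has no match in agents, the agent columns become NULL. Walk through each ticket:
  - ticket 1 (Login fails): agent_id=1 -> matches Iris
  - ticket 2 (Crash on save): agent_id=NULL, no match -> kept with NULL
  - ticket 3 (Broken link): agent_id=1 -> matches Iris
  - ticket 4 (Stale cache): agent_id=NULL, no match -> kept with NULL
All 4 rows appear; 2 have NULL agent.

SQL:
SELECT a.title, b.name AS agent
FROM tickets a
LEFT JOIN agents b ON a.agent_id = b.id

Result:
title         | agent
--------------+------
Login fails   | Iris 
Crash on save | NULL 
Broken link   | Iris 
Stale cache   | NULL 


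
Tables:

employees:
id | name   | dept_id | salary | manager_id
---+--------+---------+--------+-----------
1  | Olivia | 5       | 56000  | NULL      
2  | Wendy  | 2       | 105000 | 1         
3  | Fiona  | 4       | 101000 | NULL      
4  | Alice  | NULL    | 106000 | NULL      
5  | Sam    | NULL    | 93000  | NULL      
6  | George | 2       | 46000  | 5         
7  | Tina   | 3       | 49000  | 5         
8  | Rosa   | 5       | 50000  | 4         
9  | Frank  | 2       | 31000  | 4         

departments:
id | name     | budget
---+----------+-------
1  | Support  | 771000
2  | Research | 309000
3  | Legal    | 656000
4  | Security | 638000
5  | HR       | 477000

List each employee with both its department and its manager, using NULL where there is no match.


Two LEFT JOINs from the same base table employees: one to departments via dept_id, one to employees itself via manager_id. Both are LEFT so every employee is preserved.
Match against departments:
  - employee 1 (Olivia): dept_id=5 -> matches HR
  - employee 2 (Wendy): dept_id=2 -> matches Research
  - employee 3 (Fiona): dept_id=4 -> matches Security
  - employee 4 (Alice): dept_id=NULL, no match -> kept with NULL
  - employee 5 (Sam): dept_id=NULL, no match -> kept with NULL
  - employee 6 (George): dept_id=2 -> matches Research
  - employee 7 (Tina): dept_id=3 -> matches Legal
  - employee 8 (Rosa): dept_id=5 -> matches HR
  - employee 9 (Frank): dept_id=2 -> matches Research
Match against employees (self):
  - employee 1 (Olivia): manager_id=NULL -> NULL
  - employee 2 (Wendy): manager_id=1 -> Olivia
  - employee 3 (Fiona): manager_id=NULL -> NULL
  - employee 4 (Alice): manager_id=NULL -> NULL
  - employee 5 (Sam): manager_id=NULL -> NULL
  - employee 6 (George): manager_id=5 -> Sam
  - employee 7 (Tina): manager_id=5 -> Sam
  - employee 8 (Rosa): manager_id=4 -> Alice
  - employee 9 (Frank): manager_id=4 -> Alice

SQL:
SELECT a.name, b.name AS department, c.name AS manager
FROM employees a
LEFT JOIN departments b ON a.dept_id = b.id
LEFT JOIN employees c ON a.manager_id = c.id

Result:
name   | department | manager
-------+------------+--------
Olivia | HR         | NULL   
Wendy  | Research   | Olivia 
Fiona  | Security   | NULL   
Alice  | NULL       | NULL   
Sam    | NULL       | NULL   
George | Research   | Sam    
Tina   | Legal      | Sam    
Rosa   | HR         | Alice  
Frank  | Research   | Alice  


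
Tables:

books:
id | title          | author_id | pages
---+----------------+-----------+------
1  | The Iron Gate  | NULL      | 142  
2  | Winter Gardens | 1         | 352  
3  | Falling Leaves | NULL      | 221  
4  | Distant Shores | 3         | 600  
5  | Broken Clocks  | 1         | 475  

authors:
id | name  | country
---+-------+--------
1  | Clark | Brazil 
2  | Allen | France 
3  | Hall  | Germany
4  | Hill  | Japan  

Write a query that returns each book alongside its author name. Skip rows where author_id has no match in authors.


INNER JOIN keeps only books rows whose author_id matches an id in authors. Walk through each book:
  - book 1 (The Iron Gate): author_id=NULL, no match -> dropped
  - book 2 (Winter Gardens): author_id=1 -> matches Clark
  - book 3 (Falling Leaves): author_id=NULL, no match -> dropped
  - book 4 (Distant Shores): author_id=3 -> matches Hall
  - book 5 (Broken Clocks): author_id=1 -> matches Clark
So 2 of 5 rows are dropped.

SQL:
SELECT a.title, b.name AS author
FROM books a
INNER JOIN authors b ON a.author_id = b.id

Result:
title          | author
---------------+-------
Winter Gardens | Clark 
Distant Shores | Hall  
Broken Clocks  | Clark 


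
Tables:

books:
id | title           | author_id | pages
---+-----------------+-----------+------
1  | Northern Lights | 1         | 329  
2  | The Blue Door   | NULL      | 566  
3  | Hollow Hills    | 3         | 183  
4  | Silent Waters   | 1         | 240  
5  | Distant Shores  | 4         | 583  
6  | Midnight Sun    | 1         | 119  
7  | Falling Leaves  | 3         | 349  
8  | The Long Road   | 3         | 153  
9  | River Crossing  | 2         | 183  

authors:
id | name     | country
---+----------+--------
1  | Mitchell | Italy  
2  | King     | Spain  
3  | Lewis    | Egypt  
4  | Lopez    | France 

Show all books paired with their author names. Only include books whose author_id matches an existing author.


INNER JOIN keeps only books rows whose author_id matches an id in authors. Walk through each book:
  - book 1 (Northern Lights): author_id=1 -> matches Mitchell
  - book 2 (The Blue Door): author_id=NULL, no match -> dropped
  - book 3 (Hollow Hills): author_id=3 -> matches Lewis
  - book 4 (Silent Waters): author_id=1 -> matches Mitchell
  - book 5 (Distant Shores): author_id=4 -> matches Lopez
  - book 6 (Midnight Sun): author_id=1 -> matches Mitchell
  - book 7 (Falling Leaves): author_id=3 -> matches Lewis
  - book 8 (The Long Road): author_id=3 -> matches Lewis
  - book 9 (River Crossing): author_id=2 -> matches King
So 1 of 9 rows is dropped.

SQL:
SELECT a.title, b.name AS author
FROM books a
INNER JOIN authors b ON a.author_id = b.id

Result:
title           | author  
----------------+---------
Northern Lights | Mitchell
Hollow Hills    | Lewis   
Silent Waters   | Mitchell
Distant Shores  | Lopez   
Midnight Sun    | Mitchell
Falling Leaves  | Lewis   
The Long Road   | Lewis   
River Crossing  | King    


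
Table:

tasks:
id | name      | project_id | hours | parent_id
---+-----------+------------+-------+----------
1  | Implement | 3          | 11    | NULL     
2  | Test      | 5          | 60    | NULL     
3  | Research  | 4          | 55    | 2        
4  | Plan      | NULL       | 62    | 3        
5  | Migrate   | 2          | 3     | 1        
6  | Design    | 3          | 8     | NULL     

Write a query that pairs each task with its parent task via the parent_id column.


This is a self-join: tasks is joined to a second copy of itself, matching each row's parent_id to another row's id. Use LEFT JOIN so rows with parent_id=NULL are kept.
  - task 1 (Implement): parent_id=NULL -> NULL
  - task 2 (Test): parent_id=NULL -> NULL
  - task 3 (Research): parent_id=2 -> Test
  - task 4 (Plan): parent_id=3 -> Research
  - task 5 (Migrate): parent_id=1 -> Implement
  - task 6 (Design): parent_id=NULL -> NULL

SQL:
SELECT a.name AS item, b.name AS parent
FROM tasks a
LEFT JOIN tasks b ON a.parent_id = b.id

Result:
item      | parent   
----------+----------
Implement | NULL     
Test      | NULL     
Research  | Test     
Plan      | Research 
Migrate   | Implement
Design    | NULL     


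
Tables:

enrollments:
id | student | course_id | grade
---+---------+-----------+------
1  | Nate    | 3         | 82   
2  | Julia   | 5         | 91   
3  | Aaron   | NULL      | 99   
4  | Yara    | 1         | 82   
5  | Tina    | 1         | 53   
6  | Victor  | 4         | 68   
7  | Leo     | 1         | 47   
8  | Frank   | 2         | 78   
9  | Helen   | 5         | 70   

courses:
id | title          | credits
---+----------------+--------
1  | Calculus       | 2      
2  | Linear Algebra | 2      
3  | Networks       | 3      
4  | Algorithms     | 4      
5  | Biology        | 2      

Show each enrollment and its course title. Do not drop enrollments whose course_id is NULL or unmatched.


LEFT JOIN keeps every row from enrollments (the left table); where course_id has no match in courses, the course columns become NULL. Walk through each enrollment:
  - enrollment 1 (Nate): course_id=3 -> matches Networks
  - enrollment 2 (Julia): course_id=5 -> matches Biology
  - enrollment 3 (Aaron): course_id=NULL, no match -> kept with NULL
  - enrollment 4 (Yara): course_id=1 -> matches Calculus
  - enrollment 5 (Tina): course_id=1 -> matches Calculus
  - enrollment 6 (Victor): course_id=4 -> matches Algorithms
  - enrollment 7 (Leo): course_id=1 -> matches Calculus
  - enrollment 8 (Frank): course_id=2 -> matches Linear Algebra
  - enrollment 9 (Helen): course_id=5 -> matches Biology
All 9 rows appear; 1 has NULL course.

SQL:
SELECT a.student, b.title AS course
FROM enrollments a
LEFT JOIN courses b ON a.course_id = b.id

Result:
student | course        
--------+---------------
Nate    | Networks      
Julia   | Biology       
Aaron   | NULL          
Yara    | Calculus      
Tina    | Calculus      
Victor  | Algorithms    
Leo     | Calculus      
Frank   | Linear Algebra
Helen   | Biology       


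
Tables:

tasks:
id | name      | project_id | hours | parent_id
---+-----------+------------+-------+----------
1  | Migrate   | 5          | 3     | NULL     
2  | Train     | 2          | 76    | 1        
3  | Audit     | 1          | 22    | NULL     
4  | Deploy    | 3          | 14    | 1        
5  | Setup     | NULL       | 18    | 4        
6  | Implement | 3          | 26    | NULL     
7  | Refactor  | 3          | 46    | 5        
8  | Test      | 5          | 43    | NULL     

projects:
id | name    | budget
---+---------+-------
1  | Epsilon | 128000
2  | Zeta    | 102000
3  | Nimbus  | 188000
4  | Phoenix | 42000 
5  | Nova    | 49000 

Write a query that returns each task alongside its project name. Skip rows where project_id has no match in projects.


INNER JOIN keeps only tasks rows whose project_id matches an id in projects. Walk through each task:
  - task 1 (Migrate): project_id=5 -> matches Nova
  - task 2 (Train): project_id=2 -> matches Zeta
  - task 3 (Audit): project_id=1 -> matches Epsilon
  - task 4 (Deploy): project_id=3 -> matches Nimbus
  - task 5 (Setup): project_id=NULL, no match -> dropped
  - task 6 (Implement): project_id=3 -> matches Nimbus
  - task 7 (Refactor): project_id=3 -> matches Nimbus
  - task 8 (Test): project_id=5 -> matches Nova
So 1 of 8 rows is dropped.

SQL:
SELECT a.name, b.name AS project
FROM tasks a
INNER JOIN projects b ON a.project_id = b.id

Result:
name      | project
----------+--------
Migrate   | Nova   
Train     | Zeta   
Audit     | Epsilon
Deploy    | Nimbus 
Implement | Nimbus 
Refactor  | Nimbus 
Test      | Nova   


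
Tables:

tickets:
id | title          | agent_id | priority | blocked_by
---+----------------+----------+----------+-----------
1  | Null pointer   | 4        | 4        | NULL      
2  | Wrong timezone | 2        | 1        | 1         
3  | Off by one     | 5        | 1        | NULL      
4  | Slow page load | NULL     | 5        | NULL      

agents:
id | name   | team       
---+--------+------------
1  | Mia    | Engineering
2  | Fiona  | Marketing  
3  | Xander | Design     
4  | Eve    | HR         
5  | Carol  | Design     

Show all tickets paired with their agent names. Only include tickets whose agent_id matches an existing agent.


INNER JOIN keeps only tickets rows whose agent_id matches an id in agents. Walk through each ticket:
  - ticket 1 (Null pointer): agent_id=4 -> matches Eve
  - ticket 2 (Wrong timezone): agent_id=2 -> matches Fiona
  - ticket 3 (Off by one): agent_id=5 -> matches Carol
  - ticket 4 (Slow page load): agent_id=NULL, no match -> dropped
So 1 of 4 rows is dropped.

SQL:
SELECT a.title, b.name AS agent
FROM tickets a
INNER JOIN agents b ON a.agent_id = b.id

Result:
title          | agent
---------------+------
Null pointer   | Eve  
Wrong timezone | Fiona
Off by one     | Carol


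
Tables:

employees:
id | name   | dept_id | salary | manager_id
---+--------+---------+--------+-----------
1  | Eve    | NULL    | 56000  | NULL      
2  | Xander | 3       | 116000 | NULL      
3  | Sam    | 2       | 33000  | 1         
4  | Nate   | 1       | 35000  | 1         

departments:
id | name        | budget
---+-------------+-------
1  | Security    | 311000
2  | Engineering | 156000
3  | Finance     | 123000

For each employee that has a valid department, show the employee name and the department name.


INNER JOIN keeps only employees rows whose dept_id matches an id in departments. Walk through each employee:
  - employee 1 (Eve): dept_id=NULL, no match -> dropped
  - employee 2 (Xander): dept_id=3 -> matches Finance
  - employee 3 (Sam): dept_id=2 -> matches Engineering
  - employee 4 (Nate): dept_id=1 -> matches Security
So 1 of 4 rows is dropped.

SQL:
SELECT a.name, b.name AS department
FROM employees a
INNER JOIN departments b ON a.dept_id = b.id

Result:
name   | department 
-------+------------
Xander | Finance    
Sam    | Engineering
Nate   | Security   


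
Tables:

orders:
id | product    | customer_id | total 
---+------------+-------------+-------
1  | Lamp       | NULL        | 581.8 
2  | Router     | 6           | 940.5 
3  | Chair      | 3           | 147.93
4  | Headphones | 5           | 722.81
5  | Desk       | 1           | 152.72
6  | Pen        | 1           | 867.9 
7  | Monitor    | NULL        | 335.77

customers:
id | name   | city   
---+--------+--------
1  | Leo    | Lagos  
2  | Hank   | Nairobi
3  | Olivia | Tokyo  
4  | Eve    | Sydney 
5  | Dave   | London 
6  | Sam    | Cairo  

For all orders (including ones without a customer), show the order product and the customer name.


LEFT JOIN keeps every row from orders (the left table); where customer_id has no match in customers, the customer columns become NULL. Walk through each order:
  - order 1 (Lamp): customer_id=NULL, no match -> kept with NULL
  - order 2 (Router): customer_id=6 -> matches Sam
  - order 3 (Chair): customer_id=3 -> matches Olivia
  - order 4 (Headphones): customer_id=5 -> matches Dave
  - order 5 (Desk): customer_id=1 -> matches Leo
  - order 6 (Pen): customer_id=1 -> matches Leo
  - order 7 (Monitor): customer_id=NULL, no match -> kept with NULL
All 7 rows appear; 2 have NULL customer.

SQL:
SELECT a.product, b.name AS customer
FROM orders a
LEFT JOIN customers b ON a.customer_id = b.id

Result:
product    | customer
-----------+---------
Lamp       | NULL    
Router     | Sam     
Chair      | Olivia  
Headphones | Dave    
Desk       | Leo     
Pen        | Leo     
Monitor    | NULL    


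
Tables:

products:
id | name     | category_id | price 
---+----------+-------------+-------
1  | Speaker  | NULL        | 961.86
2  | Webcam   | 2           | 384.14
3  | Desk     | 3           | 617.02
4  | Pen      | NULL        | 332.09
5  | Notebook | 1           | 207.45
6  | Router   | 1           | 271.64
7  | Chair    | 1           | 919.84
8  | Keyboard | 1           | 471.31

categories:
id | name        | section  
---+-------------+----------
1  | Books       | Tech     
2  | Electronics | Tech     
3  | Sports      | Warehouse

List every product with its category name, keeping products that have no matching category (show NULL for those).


LEFT JOIN keeps every row from products (the left table); where category_id has no match in categories, the category columns become NULL. Walk through each product:
  - product 1 (Speaker): category_id=NULL, no match -> kept with NULL
  - product 2 (Webcam): category_id=2 -> matches Electronics
  - product 3 (Desk): category_id=3 -> matches Sports
  - product 4 (Pen): category_id=NULL, no match -> kept with NULL
  - product 5 (Notebook): category_id=1 -> matches Books
  - product 6 (Router): category_id=1 -> matches Books
  - product 7 (Chair): category_id=1 -> matches Books
  - product 8 (Keyboard): category_id=1 -> matches Books
All 8 rows appear; 2 have NULL category.

SQL:
SELECT a.name, b.name AS category
FROM products a
LEFT JOIN categories b ON a.category_id = b.id

Result:
name     | category   
---------+------------
Speaker  | NULL       
Webcam   | Electronics
Desk     | Sports     
Pen      | NULL       
Notebook | Books      
Router   | Books      
Chair    | Books      
Keyboard | Books      


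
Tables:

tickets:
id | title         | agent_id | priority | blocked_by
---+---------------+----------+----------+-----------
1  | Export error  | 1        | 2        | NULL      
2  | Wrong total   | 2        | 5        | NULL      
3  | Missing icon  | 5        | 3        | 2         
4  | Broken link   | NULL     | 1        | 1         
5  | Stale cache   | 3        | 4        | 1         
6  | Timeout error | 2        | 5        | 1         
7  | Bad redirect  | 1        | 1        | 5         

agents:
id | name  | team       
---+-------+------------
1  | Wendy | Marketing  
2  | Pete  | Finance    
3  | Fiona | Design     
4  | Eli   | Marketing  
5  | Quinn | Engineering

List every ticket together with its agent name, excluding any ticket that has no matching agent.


INNER JOIN keeps only tickets rows whose agent_id matches an id in agents. Walk through each ticket:
  - ticket 1 (Export error): agent_id=1 -> matches Wendy
  - ticket 2 (Wrong total): agent_id=2 -> matches Pete
  - ticket 3 (Missing icon): agent_id=5 -> matches Quinn
  - ticket 4 (Broken link): agent_id=NULL, no match -> dropped
  - ticket 5 (Stale cache): agent_id=3 -> matches Fiona
  - ticket 6 (Timeout error): agent_id=2 -> matches Pete
  - ticket 7 (Bad redirect): agent_id=1 -> matches Wendy
So 1 of 7 rows is dropped.

SQL:
SELECT a.title, b.name AS agent
FROM tickets a
INNER JOIN agents b ON a.agent_id = b.id

Result:
title         | agent
--------------+------
Export error  | Wendy
Wrong total   | Pete 
Missing icon  | Quinn
Stale cache   | Fiona
Timeout error | Pete 
Bad redirect  | Wendy


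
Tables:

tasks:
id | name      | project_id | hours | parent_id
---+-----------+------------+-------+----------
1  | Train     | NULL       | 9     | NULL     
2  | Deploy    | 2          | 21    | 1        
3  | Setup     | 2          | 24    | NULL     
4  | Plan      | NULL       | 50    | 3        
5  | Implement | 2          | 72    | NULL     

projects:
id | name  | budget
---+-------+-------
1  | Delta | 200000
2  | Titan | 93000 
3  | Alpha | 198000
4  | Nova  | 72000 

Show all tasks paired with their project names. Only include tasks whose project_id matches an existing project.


INNER JOIN keeps only tasks rows whose project_id matches an id in projects. Walk through each task:
  - task 1 (Train): project_id=NULL, no match -> dropped
  - task 2 (Deploy): project_id=2 -> matches Titan
  - task 3 (Setup): project_id=2 -> matches Titan
  - task 4 (Plan): project_id=NULL, no match -> dropped
  - task 5 (Implement): project_id=2 -> matches Titan
So 2 of 5 rows are dropped.

SQL:
SELECT a.name, b.name AS project
FROM tasks a
INNER JOIN projects b ON a.project_id = b.id

Result:
name      | project
----------+--------
Deploy    | Titan  
Setup     | Titan  
Implement | Titan  


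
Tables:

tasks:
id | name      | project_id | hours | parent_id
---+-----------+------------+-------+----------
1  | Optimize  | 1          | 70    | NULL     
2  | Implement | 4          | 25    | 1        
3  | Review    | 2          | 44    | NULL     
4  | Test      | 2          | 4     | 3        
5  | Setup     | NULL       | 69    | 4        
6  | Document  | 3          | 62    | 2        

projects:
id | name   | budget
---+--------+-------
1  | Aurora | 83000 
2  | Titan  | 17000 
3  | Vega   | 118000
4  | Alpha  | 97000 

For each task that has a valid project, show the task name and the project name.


INNER JOIN keeps only tasks rows whose project_id matches an id in projects. Walk through each task:
  - task 1 (Optimize): project_id=1 -> matches Aurora
  - task 2 (Implement): project_id=4 -> matches Alpha
  - task 3 (Review): project_id=2 -> matches Titan
  - task 4 (Test): project_id=2 -> matches Titan
  - task 5 (Setup): project_id=NULL, no match -> dropped
  - task 6 (Document): project_id=3 -> matches Vega
So 1 of 6 rows is dropped.

SQL:
SELECT a.name, b.name AS project
FROM tasks a
INNER JOIN projects b ON a.project_id = b.id

Result:
name      | project
----------+--------
Optimize  | Aurora 
Implement | Alpha  
Review    | Titan  
Test      | Titan  
Document  | Vega   


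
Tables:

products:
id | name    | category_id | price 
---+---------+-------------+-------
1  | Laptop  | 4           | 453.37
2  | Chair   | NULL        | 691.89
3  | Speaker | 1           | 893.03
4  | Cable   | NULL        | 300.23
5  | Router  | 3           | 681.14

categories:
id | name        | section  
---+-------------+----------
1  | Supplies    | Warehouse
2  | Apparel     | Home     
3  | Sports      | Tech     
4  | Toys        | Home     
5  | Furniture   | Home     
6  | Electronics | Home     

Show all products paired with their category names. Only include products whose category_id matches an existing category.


INNER JOIN keeps only products rows whose category_id matches an id in categories. Walk through each product:
  - product 1 (Laptop): category_id=4 -> matches Toys
  - product 2 (Chair): category_id=NULL, no match -> dropped
  - product 3 (Speaker): category_id=1 -> matches Supplies
  - product 4 (Cable): category_id=NULL, no match -> dropped
  - product 5 (Router): category_id=3 -> matches Sports
So 2 of 5 rows are dropped.

SQL:
SELECT a.name, b.name AS category
FROM products a
INNER JOIN categories b ON a.category_id = b.id

Result:
name    | category
--------+---------
Laptop  | Toys    
Speaker | Supplies
Router  | Sports  


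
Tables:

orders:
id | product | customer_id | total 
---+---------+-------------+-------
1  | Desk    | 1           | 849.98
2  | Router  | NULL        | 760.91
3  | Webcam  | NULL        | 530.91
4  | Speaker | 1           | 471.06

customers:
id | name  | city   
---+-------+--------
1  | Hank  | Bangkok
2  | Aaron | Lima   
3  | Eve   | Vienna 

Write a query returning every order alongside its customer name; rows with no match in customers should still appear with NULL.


LEFT JOIN keeps every row from orders (the left table); where customer_id has no match in customers, the customer columns become NULL. Walk through each order:
  - order 1 (Desk): customer_id=1 -> matches Hank
  - order 2 (Router): customer_id=NULL, no match -> kept with NULL
  - order 3 (Webcam): customer_id=NULL, no match -> kept with NULL
  - order 4 (Speaker): customer_id=1 -> matches Hank
All 4 rows appear; 2 have NULL customer.

SQL:
SELECT a.product, b.name AS customer
FROM orders a
LEFT JOIN customers b ON a.customer_id = b.id

Result:
product | customer
--------+---------
Desk    | Hank    
Router  | NULL    
Webcam  | NULL    
Speaker | Hank    


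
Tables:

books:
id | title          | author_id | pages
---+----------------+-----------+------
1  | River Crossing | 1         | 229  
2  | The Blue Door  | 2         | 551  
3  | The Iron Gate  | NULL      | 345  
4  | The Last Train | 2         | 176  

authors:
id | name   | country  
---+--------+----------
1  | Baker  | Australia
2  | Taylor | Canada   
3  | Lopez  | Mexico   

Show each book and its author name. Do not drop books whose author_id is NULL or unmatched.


LEFT JOIN keeps every row from books (the left table); where author_id has no match in authors, the author columns become NULL. Walk through each book:
  - book 1 (River Crossing): author_id=1 -> matches Baker
  - book 2 (The Blue Door): author_id=2 -> matches Taylor
  - book 3 (The Iron Gate): author_id=NULL, no match -> kept with NULL
  - book 4 (The Last Train): author_id=2 -> matches Taylor
All 4 rows appear; 1 has NULL author.

SQL:
SELECT a.title, b.name AS author
FROM books a
LEFT JOIN authors b ON a.author_id = b.id

Result:
title          | author
---------------+-------
River Crossing | Baker 
The Blue Door  | Taylor
The Iron Gate  | NULL  
The Last Train | Taylor
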